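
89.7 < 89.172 False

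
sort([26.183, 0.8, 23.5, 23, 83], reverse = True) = [83, 26.183, 23.5, 23, 0.8]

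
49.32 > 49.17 True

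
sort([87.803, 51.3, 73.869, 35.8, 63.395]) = [35.8, 51.3, 63.395, 73.869, 87.803]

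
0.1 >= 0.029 True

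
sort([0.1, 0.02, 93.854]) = [0.02, 0.1, 93.854]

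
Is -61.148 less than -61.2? No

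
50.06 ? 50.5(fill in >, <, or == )<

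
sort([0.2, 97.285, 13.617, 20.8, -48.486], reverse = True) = [97.285, 20.8, 13.617, 0.2, -48.486]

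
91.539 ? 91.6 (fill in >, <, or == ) <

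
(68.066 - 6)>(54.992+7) True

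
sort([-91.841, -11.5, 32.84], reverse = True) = [32.84, -11.5, -91.841]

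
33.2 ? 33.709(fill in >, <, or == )<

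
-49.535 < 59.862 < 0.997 False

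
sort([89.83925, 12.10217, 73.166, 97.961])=[12.10217, 73.166, 89.83925, 97.961]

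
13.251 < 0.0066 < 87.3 False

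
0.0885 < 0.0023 False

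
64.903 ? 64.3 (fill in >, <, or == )>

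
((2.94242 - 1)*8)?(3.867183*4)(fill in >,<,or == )>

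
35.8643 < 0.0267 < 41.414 False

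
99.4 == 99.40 True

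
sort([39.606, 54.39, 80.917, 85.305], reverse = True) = [85.305, 80.917, 54.39, 39.606]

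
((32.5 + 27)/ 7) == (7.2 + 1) False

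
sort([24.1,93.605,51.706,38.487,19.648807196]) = [19.648807196,24.1,38.487,51.706,93.605]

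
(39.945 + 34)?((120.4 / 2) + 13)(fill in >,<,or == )>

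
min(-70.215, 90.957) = -70.215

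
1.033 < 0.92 False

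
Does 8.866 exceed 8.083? Yes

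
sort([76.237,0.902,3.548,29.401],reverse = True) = [76.237,29.401,3.548,0.902]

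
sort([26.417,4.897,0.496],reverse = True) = [26.417,4.897,0.496]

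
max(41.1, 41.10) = 41.10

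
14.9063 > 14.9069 False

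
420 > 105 True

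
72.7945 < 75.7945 True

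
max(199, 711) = 711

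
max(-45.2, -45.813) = -45.2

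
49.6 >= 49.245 True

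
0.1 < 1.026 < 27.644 True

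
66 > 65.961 True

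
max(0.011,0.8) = 0.8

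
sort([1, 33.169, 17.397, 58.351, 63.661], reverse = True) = [63.661, 58.351, 33.169, 17.397, 1]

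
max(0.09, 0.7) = 0.7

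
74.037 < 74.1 True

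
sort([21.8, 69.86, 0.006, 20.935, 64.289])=[0.006, 20.935, 21.8, 64.289, 69.86]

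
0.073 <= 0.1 True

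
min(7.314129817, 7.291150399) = 7.291150399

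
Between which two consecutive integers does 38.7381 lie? 38 and 39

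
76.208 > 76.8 False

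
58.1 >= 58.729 False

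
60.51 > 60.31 True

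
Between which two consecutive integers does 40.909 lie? 40 and 41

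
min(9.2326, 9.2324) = 9.2324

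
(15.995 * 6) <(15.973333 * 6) False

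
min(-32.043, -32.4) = -32.4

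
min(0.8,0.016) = 0.016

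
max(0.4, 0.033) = 0.4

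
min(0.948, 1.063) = 0.948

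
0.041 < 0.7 True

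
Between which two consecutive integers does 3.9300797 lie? 3 and 4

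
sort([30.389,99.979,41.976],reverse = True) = [99.979,41.976,30.389]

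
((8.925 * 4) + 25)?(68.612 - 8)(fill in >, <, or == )>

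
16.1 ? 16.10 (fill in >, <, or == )==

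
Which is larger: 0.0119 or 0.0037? 0.0119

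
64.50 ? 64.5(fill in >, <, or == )==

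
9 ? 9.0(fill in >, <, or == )==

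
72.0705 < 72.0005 False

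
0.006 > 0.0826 False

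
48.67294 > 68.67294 False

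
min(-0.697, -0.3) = -0.697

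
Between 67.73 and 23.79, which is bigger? 67.73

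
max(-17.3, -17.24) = -17.24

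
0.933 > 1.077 False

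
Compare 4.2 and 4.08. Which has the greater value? 4.2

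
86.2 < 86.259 True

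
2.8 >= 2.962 False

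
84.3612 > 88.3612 False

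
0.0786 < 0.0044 False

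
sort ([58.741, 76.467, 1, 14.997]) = [1, 14.997, 58.741, 76.467]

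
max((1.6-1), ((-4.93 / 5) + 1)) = 0.6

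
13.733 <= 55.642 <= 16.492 False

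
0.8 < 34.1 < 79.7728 True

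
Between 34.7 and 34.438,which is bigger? 34.7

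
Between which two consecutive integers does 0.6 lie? 0 and 1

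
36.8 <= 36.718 False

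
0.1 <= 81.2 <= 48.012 False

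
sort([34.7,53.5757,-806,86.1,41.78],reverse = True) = [86.1,53.5757,41.78,34.7,-806]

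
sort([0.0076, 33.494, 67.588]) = [0.0076, 33.494, 67.588]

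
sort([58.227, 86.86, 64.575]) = [58.227, 64.575, 86.86]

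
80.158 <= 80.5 True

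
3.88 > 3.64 True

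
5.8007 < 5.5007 False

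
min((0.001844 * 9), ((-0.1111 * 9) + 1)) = 0.0001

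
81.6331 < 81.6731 True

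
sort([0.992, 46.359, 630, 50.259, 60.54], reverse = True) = [630, 60.54, 50.259, 46.359, 0.992]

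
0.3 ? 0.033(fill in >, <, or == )>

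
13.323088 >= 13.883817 False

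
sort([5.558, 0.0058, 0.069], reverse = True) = [5.558, 0.069, 0.0058]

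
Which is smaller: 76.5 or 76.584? 76.5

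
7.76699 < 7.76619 False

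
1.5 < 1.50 False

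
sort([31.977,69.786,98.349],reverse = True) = [98.349,69.786,31.977]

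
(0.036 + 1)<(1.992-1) False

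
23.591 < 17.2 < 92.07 False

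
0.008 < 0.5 True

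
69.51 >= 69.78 False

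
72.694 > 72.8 False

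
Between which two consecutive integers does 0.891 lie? 0 and 1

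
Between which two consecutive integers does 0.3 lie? 0 and 1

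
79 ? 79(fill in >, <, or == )==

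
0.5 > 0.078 True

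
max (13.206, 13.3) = 13.3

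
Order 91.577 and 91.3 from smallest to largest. 91.3, 91.577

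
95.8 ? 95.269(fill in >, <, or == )>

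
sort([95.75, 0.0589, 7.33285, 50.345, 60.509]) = [0.0589, 7.33285, 50.345, 60.509, 95.75]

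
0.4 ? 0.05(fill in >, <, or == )>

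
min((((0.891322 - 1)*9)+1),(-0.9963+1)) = 0.0037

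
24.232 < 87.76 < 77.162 False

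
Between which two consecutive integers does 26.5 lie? 26 and 27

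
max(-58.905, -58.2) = -58.2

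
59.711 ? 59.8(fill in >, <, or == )<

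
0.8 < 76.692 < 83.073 True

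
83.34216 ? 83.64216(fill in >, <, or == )<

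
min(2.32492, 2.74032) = 2.32492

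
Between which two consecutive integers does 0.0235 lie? 0 and 1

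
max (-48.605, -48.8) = -48.605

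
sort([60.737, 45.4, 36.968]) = [36.968, 45.4, 60.737]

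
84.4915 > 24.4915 True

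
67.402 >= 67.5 False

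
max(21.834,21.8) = 21.834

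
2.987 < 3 True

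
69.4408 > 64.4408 True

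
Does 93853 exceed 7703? Yes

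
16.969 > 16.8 True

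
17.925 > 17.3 True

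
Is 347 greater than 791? No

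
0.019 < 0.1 True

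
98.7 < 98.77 True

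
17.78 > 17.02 True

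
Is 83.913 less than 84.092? Yes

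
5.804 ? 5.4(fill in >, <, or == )>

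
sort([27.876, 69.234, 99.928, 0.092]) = [0.092, 27.876, 69.234, 99.928]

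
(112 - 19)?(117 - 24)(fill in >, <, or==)==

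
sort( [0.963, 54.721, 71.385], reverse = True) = [71.385, 54.721, 0.963]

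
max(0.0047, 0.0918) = 0.0918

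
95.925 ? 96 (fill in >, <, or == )<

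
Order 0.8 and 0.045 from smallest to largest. 0.045, 0.8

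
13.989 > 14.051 False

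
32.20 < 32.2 False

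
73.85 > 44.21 True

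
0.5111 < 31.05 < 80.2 True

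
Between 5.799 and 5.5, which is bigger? 5.799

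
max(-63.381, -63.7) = -63.381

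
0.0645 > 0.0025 True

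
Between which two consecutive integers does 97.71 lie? 97 and 98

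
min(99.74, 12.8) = 12.8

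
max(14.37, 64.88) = 64.88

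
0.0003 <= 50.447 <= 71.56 True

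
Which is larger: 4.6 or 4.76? 4.76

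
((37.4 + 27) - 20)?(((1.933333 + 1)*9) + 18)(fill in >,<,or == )>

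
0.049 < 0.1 True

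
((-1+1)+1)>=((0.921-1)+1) True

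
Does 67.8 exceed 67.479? Yes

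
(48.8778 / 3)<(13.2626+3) False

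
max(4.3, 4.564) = 4.564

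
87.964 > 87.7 True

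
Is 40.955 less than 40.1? No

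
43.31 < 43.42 True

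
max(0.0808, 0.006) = 0.0808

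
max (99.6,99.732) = 99.732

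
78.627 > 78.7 False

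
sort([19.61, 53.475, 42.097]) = [19.61, 42.097, 53.475]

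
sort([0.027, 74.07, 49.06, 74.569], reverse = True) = [74.569, 74.07, 49.06, 0.027]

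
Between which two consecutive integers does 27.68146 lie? 27 and 28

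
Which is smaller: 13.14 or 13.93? 13.14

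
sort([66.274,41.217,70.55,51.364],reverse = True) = [70.55,66.274,51.364,41.217]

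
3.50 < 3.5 False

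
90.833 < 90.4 False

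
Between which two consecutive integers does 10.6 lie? 10 and 11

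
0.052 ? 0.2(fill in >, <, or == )<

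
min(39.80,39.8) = 39.80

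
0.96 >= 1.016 False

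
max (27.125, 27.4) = 27.4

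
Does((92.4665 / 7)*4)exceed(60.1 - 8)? Yes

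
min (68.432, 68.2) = 68.2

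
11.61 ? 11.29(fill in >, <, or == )>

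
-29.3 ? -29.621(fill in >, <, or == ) >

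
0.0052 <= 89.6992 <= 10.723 False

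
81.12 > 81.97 False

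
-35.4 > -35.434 True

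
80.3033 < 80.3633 True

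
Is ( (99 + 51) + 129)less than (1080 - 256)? Yes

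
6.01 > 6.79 False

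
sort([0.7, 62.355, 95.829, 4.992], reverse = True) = [95.829, 62.355, 4.992, 0.7]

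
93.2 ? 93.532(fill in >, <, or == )<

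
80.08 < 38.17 False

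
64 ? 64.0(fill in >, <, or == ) ==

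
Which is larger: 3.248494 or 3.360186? 3.360186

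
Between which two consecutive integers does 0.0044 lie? 0 and 1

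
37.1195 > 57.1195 False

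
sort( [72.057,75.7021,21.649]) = [21.649,72.057,75.7021]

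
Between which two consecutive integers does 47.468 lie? 47 and 48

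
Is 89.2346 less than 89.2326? No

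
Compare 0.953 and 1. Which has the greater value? 1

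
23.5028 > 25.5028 False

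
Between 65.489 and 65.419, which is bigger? 65.489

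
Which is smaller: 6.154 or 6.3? 6.154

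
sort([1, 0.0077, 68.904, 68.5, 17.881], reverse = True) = [68.904, 68.5, 17.881, 1, 0.0077]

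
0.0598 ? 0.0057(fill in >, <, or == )>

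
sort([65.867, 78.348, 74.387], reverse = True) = [78.348, 74.387, 65.867]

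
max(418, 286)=418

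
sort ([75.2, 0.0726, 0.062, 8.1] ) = [0.062, 0.0726, 8.1, 75.2]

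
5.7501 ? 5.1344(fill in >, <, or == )>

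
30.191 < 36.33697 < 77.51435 True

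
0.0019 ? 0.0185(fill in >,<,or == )<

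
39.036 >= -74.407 True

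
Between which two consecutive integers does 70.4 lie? 70 and 71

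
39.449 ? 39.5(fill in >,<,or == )<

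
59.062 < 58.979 False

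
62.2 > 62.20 False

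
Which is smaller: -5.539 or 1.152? -5.539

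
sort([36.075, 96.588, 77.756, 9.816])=[9.816, 36.075, 77.756, 96.588]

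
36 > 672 False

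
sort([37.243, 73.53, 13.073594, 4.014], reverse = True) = [73.53, 37.243, 13.073594, 4.014]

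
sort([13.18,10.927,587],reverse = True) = [587,13.18,10.927]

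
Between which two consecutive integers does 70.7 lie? 70 and 71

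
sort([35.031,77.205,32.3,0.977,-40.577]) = [-40.577,0.977,32.3,35.031,77.205]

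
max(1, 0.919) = 1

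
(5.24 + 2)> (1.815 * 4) False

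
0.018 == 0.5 False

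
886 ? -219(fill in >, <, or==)>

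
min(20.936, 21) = 20.936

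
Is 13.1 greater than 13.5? No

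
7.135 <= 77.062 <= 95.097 True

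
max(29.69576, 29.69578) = 29.69578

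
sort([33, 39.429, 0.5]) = [0.5, 33, 39.429]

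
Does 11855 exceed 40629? No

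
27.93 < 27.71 False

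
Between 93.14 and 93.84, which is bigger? 93.84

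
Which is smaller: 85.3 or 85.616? 85.3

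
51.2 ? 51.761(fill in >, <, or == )<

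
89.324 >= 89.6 False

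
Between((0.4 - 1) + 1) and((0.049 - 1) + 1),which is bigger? ((0.4 - 1) + 1)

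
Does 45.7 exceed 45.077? Yes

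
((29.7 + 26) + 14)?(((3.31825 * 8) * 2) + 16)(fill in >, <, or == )>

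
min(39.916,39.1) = 39.1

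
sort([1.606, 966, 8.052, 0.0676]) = [0.0676, 1.606, 8.052, 966]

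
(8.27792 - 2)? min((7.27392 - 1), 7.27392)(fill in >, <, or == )>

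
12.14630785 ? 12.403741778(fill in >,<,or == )<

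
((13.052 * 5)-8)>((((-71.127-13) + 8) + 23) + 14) True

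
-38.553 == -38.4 False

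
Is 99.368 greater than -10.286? Yes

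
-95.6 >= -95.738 True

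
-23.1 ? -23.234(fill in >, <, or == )>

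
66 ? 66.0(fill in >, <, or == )==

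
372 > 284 True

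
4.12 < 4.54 True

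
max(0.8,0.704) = 0.8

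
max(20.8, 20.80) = 20.80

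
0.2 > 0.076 True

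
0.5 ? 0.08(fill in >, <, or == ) >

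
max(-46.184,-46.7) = -46.184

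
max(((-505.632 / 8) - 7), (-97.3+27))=-70.204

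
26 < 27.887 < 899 True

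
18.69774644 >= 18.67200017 True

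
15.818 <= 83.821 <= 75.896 False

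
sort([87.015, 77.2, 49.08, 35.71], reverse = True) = [87.015, 77.2, 49.08, 35.71]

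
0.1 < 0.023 False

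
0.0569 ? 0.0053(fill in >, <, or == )>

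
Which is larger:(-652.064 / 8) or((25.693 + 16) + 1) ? ((25.693 + 16) + 1)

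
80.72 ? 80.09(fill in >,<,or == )>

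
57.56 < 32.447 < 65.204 False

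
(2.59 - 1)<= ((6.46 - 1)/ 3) True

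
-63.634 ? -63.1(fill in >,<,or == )<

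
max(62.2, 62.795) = 62.795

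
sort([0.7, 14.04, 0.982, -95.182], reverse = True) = [14.04, 0.982, 0.7, -95.182]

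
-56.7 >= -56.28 False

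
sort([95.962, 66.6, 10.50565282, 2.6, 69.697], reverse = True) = [95.962, 69.697, 66.6, 10.50565282, 2.6]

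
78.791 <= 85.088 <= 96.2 True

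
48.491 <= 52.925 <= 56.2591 True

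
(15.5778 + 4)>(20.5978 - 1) False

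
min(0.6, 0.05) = 0.05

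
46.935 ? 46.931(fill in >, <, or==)>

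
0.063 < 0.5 True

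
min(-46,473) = -46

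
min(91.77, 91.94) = 91.77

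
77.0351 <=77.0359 True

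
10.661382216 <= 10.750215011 True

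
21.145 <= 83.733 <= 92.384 True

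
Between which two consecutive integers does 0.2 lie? 0 and 1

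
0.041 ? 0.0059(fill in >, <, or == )>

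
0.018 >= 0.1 False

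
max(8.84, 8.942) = 8.942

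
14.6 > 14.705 False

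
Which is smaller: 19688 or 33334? 19688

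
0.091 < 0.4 True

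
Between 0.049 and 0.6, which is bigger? 0.6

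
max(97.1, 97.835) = 97.835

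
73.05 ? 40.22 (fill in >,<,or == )>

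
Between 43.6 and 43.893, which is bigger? 43.893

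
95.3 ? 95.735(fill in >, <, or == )<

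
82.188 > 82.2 False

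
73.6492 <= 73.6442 False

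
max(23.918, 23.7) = 23.918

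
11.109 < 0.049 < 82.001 False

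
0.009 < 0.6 True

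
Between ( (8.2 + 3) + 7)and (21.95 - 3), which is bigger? (21.95 - 3)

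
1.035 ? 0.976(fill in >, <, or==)>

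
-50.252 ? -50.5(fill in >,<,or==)>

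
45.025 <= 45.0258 True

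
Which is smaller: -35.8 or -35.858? -35.858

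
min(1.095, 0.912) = 0.912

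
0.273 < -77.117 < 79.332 False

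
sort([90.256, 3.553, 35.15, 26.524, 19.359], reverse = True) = [90.256, 35.15, 26.524, 19.359, 3.553]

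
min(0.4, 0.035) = 0.035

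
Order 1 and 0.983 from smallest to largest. 0.983, 1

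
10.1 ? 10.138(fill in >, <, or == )<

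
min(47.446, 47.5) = 47.446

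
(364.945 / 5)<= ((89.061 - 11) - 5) True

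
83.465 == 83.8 False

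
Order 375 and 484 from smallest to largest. 375, 484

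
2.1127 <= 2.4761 True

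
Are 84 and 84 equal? Yes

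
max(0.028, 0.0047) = 0.028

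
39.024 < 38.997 False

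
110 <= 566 True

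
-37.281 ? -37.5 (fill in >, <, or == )>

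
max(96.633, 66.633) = 96.633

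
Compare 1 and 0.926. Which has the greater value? 1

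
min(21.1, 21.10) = 21.1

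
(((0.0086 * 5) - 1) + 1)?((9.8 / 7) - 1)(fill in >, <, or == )<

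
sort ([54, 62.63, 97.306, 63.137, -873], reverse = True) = [97.306, 63.137, 62.63, 54, -873]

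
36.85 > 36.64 True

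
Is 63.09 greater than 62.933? Yes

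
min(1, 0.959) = 0.959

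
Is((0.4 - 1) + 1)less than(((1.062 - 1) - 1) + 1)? No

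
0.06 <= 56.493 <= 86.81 True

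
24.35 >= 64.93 False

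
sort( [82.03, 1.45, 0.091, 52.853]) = [0.091, 1.45, 52.853, 82.03]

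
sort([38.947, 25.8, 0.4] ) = [0.4, 25.8, 38.947]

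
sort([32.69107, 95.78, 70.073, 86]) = [32.69107, 70.073, 86, 95.78]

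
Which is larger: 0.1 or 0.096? 0.1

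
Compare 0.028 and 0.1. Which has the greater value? 0.1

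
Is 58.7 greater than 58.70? No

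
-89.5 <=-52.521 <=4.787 True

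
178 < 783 True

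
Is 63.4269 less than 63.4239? No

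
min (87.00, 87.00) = 87.00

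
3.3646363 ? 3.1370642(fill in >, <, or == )>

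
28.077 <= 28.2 True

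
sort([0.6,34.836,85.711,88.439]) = [0.6,34.836,85.711,88.439]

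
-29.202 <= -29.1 True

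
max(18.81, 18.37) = 18.81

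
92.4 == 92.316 False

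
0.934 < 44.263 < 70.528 True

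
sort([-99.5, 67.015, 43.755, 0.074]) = [-99.5, 0.074, 43.755, 67.015]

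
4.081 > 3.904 True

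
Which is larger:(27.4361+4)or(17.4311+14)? (27.4361+4)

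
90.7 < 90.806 True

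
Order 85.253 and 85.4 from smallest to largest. 85.253,85.4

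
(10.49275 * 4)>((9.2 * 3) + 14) True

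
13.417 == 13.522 False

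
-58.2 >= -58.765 True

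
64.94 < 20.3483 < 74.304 False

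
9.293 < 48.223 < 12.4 False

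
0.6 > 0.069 True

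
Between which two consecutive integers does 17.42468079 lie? 17 and 18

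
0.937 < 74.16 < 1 False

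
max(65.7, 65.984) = 65.984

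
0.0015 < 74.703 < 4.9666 False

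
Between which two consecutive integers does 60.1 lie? 60 and 61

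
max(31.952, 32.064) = 32.064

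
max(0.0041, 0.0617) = 0.0617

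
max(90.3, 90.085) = 90.3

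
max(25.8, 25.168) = 25.8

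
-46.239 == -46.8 False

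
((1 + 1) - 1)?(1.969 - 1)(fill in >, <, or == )>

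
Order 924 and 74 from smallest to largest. 74, 924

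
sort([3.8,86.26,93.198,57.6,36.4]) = [3.8,36.4,57.6,86.26,93.198]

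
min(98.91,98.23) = 98.23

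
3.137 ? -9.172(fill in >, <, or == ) >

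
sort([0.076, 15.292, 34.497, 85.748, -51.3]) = [-51.3, 0.076, 15.292, 34.497, 85.748]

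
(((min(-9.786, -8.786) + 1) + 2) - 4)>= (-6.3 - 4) False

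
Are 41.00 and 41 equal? Yes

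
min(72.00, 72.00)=72.00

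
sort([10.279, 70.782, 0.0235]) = [0.0235, 10.279, 70.782]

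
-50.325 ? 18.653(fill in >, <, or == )<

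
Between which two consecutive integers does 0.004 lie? 0 and 1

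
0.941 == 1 False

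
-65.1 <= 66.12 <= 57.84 False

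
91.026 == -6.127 False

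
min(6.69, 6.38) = 6.38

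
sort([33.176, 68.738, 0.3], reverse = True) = [68.738, 33.176, 0.3]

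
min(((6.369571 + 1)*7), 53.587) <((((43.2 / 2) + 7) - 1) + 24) True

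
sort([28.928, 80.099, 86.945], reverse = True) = [86.945, 80.099, 28.928]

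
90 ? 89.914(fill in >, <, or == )>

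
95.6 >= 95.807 False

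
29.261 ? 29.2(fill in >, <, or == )>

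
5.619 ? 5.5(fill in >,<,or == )>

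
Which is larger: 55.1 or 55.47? 55.47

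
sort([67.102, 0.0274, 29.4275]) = [0.0274, 29.4275, 67.102]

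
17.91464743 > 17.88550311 True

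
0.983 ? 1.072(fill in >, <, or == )<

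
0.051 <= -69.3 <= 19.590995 False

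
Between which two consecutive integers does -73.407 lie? -74 and -73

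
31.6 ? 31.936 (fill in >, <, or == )<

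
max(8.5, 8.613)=8.613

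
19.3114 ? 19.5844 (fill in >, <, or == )<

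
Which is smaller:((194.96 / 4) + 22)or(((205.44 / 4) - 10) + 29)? (((205.44 / 4) - 10) + 29)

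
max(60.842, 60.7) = 60.842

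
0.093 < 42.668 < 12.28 False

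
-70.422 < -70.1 True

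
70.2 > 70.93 False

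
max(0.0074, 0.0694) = 0.0694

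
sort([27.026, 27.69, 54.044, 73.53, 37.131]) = [27.026, 27.69, 37.131, 54.044, 73.53]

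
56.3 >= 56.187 True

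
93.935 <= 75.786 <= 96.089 False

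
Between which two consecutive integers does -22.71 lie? -23 and -22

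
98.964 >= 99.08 False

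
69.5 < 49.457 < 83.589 False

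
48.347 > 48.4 False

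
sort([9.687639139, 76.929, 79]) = [9.687639139, 76.929, 79]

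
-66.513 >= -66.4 False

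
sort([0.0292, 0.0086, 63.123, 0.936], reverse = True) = [63.123, 0.936, 0.0292, 0.0086]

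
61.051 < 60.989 False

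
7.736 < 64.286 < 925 True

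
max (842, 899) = 899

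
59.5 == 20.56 False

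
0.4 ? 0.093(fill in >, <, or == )>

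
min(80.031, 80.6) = 80.031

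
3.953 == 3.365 False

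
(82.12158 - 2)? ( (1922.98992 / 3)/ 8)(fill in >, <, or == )<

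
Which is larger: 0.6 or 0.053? 0.6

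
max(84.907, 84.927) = 84.927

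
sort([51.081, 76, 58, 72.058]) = [51.081, 58, 72.058, 76]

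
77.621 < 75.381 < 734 False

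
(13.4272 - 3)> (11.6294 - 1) False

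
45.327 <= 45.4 True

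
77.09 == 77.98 False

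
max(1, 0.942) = 1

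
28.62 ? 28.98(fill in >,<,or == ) <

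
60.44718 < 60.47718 True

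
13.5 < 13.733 True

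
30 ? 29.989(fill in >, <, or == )>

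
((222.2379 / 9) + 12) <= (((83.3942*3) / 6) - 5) True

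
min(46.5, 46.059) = 46.059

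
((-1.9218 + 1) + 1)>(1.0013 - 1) True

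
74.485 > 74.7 False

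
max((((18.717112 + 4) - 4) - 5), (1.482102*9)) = 13.717112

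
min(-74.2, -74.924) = -74.924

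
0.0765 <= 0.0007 False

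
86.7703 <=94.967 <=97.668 True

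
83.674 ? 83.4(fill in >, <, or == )>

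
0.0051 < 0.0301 True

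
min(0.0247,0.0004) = 0.0004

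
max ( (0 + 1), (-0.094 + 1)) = 1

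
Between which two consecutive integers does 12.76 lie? 12 and 13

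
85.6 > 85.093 True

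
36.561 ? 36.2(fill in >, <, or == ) >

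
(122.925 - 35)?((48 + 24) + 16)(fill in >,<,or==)<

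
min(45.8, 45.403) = 45.403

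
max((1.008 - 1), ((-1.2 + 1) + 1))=0.8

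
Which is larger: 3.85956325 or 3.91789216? 3.91789216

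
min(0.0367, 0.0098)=0.0098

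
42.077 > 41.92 True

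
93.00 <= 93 True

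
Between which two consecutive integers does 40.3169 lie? 40 and 41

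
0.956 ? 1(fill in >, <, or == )<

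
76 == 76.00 True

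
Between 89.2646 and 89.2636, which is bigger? 89.2646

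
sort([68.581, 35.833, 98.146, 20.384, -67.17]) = [-67.17, 20.384, 35.833, 68.581, 98.146]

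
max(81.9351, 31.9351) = 81.9351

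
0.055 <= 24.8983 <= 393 True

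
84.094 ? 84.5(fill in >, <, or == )<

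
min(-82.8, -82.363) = -82.8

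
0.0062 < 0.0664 True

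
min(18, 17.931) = 17.931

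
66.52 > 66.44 True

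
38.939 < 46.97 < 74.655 True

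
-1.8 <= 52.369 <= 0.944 False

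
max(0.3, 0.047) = 0.3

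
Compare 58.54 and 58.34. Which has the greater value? 58.54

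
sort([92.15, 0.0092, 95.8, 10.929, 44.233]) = [0.0092, 10.929, 44.233, 92.15, 95.8]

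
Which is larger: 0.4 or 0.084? 0.4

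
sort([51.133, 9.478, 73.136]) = [9.478, 51.133, 73.136]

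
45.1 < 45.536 True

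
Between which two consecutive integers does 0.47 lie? 0 and 1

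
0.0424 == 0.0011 False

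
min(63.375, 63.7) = 63.375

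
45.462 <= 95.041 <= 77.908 False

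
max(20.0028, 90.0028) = 90.0028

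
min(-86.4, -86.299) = -86.4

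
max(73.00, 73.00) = 73.00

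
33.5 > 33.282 True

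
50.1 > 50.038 True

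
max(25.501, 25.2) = 25.501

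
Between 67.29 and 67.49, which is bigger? 67.49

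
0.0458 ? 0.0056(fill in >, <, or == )>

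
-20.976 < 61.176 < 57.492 False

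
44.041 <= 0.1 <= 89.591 False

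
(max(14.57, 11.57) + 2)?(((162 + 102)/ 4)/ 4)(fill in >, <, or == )>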